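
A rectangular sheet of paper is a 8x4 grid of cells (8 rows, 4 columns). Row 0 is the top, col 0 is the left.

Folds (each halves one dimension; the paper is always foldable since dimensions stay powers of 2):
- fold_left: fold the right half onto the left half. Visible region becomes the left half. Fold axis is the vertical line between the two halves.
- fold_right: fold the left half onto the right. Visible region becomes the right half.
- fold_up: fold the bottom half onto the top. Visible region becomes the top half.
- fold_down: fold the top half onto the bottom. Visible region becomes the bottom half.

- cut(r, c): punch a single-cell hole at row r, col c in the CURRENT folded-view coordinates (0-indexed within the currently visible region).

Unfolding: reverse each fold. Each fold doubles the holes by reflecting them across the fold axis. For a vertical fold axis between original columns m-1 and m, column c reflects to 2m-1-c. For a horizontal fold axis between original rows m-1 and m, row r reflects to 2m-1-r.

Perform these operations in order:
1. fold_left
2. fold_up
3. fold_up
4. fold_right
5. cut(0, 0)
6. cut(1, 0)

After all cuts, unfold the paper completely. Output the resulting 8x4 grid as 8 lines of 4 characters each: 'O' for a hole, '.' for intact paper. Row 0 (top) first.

Op 1 fold_left: fold axis v@2; visible region now rows[0,8) x cols[0,2) = 8x2
Op 2 fold_up: fold axis h@4; visible region now rows[0,4) x cols[0,2) = 4x2
Op 3 fold_up: fold axis h@2; visible region now rows[0,2) x cols[0,2) = 2x2
Op 4 fold_right: fold axis v@1; visible region now rows[0,2) x cols[1,2) = 2x1
Op 5 cut(0, 0): punch at orig (0,1); cuts so far [(0, 1)]; region rows[0,2) x cols[1,2) = 2x1
Op 6 cut(1, 0): punch at orig (1,1); cuts so far [(0, 1), (1, 1)]; region rows[0,2) x cols[1,2) = 2x1
Unfold 1 (reflect across v@1): 4 holes -> [(0, 0), (0, 1), (1, 0), (1, 1)]
Unfold 2 (reflect across h@2): 8 holes -> [(0, 0), (0, 1), (1, 0), (1, 1), (2, 0), (2, 1), (3, 0), (3, 1)]
Unfold 3 (reflect across h@4): 16 holes -> [(0, 0), (0, 1), (1, 0), (1, 1), (2, 0), (2, 1), (3, 0), (3, 1), (4, 0), (4, 1), (5, 0), (5, 1), (6, 0), (6, 1), (7, 0), (7, 1)]
Unfold 4 (reflect across v@2): 32 holes -> [(0, 0), (0, 1), (0, 2), (0, 3), (1, 0), (1, 1), (1, 2), (1, 3), (2, 0), (2, 1), (2, 2), (2, 3), (3, 0), (3, 1), (3, 2), (3, 3), (4, 0), (4, 1), (4, 2), (4, 3), (5, 0), (5, 1), (5, 2), (5, 3), (6, 0), (6, 1), (6, 2), (6, 3), (7, 0), (7, 1), (7, 2), (7, 3)]

Answer: OOOO
OOOO
OOOO
OOOO
OOOO
OOOO
OOOO
OOOO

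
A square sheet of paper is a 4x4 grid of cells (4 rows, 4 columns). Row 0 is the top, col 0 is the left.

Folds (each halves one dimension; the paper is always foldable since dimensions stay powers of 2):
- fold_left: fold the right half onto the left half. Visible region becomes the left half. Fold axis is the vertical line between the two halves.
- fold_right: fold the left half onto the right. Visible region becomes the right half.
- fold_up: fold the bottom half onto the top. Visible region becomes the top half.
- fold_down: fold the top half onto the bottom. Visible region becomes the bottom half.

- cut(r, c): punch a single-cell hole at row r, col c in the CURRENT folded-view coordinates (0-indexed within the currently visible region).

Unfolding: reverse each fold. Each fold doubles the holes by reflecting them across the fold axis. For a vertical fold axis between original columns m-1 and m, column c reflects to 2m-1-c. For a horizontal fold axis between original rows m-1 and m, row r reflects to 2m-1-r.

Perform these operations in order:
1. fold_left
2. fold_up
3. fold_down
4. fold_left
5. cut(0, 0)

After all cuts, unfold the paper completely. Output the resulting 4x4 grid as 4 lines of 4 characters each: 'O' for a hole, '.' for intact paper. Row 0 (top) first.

Answer: OOOO
OOOO
OOOO
OOOO

Derivation:
Op 1 fold_left: fold axis v@2; visible region now rows[0,4) x cols[0,2) = 4x2
Op 2 fold_up: fold axis h@2; visible region now rows[0,2) x cols[0,2) = 2x2
Op 3 fold_down: fold axis h@1; visible region now rows[1,2) x cols[0,2) = 1x2
Op 4 fold_left: fold axis v@1; visible region now rows[1,2) x cols[0,1) = 1x1
Op 5 cut(0, 0): punch at orig (1,0); cuts so far [(1, 0)]; region rows[1,2) x cols[0,1) = 1x1
Unfold 1 (reflect across v@1): 2 holes -> [(1, 0), (1, 1)]
Unfold 2 (reflect across h@1): 4 holes -> [(0, 0), (0, 1), (1, 0), (1, 1)]
Unfold 3 (reflect across h@2): 8 holes -> [(0, 0), (0, 1), (1, 0), (1, 1), (2, 0), (2, 1), (3, 0), (3, 1)]
Unfold 4 (reflect across v@2): 16 holes -> [(0, 0), (0, 1), (0, 2), (0, 3), (1, 0), (1, 1), (1, 2), (1, 3), (2, 0), (2, 1), (2, 2), (2, 3), (3, 0), (3, 1), (3, 2), (3, 3)]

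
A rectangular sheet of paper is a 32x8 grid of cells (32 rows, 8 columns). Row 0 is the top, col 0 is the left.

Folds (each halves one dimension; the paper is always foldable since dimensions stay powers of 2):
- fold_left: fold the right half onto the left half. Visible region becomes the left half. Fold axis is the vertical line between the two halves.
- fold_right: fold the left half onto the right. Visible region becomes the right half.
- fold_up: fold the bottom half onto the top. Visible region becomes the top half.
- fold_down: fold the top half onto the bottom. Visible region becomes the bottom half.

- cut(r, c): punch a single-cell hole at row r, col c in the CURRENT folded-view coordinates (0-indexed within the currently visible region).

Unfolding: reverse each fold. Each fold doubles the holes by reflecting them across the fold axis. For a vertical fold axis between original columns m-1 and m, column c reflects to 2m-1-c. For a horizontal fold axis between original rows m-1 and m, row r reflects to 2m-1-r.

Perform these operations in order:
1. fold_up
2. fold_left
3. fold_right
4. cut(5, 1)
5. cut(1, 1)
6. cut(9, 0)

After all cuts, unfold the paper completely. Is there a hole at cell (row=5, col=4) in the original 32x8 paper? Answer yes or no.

Answer: yes

Derivation:
Op 1 fold_up: fold axis h@16; visible region now rows[0,16) x cols[0,8) = 16x8
Op 2 fold_left: fold axis v@4; visible region now rows[0,16) x cols[0,4) = 16x4
Op 3 fold_right: fold axis v@2; visible region now rows[0,16) x cols[2,4) = 16x2
Op 4 cut(5, 1): punch at orig (5,3); cuts so far [(5, 3)]; region rows[0,16) x cols[2,4) = 16x2
Op 5 cut(1, 1): punch at orig (1,3); cuts so far [(1, 3), (5, 3)]; region rows[0,16) x cols[2,4) = 16x2
Op 6 cut(9, 0): punch at orig (9,2); cuts so far [(1, 3), (5, 3), (9, 2)]; region rows[0,16) x cols[2,4) = 16x2
Unfold 1 (reflect across v@2): 6 holes -> [(1, 0), (1, 3), (5, 0), (5, 3), (9, 1), (9, 2)]
Unfold 2 (reflect across v@4): 12 holes -> [(1, 0), (1, 3), (1, 4), (1, 7), (5, 0), (5, 3), (5, 4), (5, 7), (9, 1), (9, 2), (9, 5), (9, 6)]
Unfold 3 (reflect across h@16): 24 holes -> [(1, 0), (1, 3), (1, 4), (1, 7), (5, 0), (5, 3), (5, 4), (5, 7), (9, 1), (9, 2), (9, 5), (9, 6), (22, 1), (22, 2), (22, 5), (22, 6), (26, 0), (26, 3), (26, 4), (26, 7), (30, 0), (30, 3), (30, 4), (30, 7)]
Holes: [(1, 0), (1, 3), (1, 4), (1, 7), (5, 0), (5, 3), (5, 4), (5, 7), (9, 1), (9, 2), (9, 5), (9, 6), (22, 1), (22, 2), (22, 5), (22, 6), (26, 0), (26, 3), (26, 4), (26, 7), (30, 0), (30, 3), (30, 4), (30, 7)]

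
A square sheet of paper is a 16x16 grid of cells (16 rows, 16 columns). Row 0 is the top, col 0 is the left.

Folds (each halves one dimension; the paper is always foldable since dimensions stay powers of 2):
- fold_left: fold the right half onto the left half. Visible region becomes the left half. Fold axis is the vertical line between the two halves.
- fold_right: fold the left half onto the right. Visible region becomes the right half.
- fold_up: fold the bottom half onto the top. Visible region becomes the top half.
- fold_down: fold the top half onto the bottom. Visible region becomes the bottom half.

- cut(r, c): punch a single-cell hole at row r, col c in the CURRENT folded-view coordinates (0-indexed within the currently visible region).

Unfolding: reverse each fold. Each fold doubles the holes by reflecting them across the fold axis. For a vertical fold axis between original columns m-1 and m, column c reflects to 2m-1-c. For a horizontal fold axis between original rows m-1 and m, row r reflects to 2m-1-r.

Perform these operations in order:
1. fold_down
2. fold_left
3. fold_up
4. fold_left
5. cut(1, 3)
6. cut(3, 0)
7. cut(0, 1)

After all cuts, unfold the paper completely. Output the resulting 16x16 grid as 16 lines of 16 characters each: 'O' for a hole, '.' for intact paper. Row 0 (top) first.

Op 1 fold_down: fold axis h@8; visible region now rows[8,16) x cols[0,16) = 8x16
Op 2 fold_left: fold axis v@8; visible region now rows[8,16) x cols[0,8) = 8x8
Op 3 fold_up: fold axis h@12; visible region now rows[8,12) x cols[0,8) = 4x8
Op 4 fold_left: fold axis v@4; visible region now rows[8,12) x cols[0,4) = 4x4
Op 5 cut(1, 3): punch at orig (9,3); cuts so far [(9, 3)]; region rows[8,12) x cols[0,4) = 4x4
Op 6 cut(3, 0): punch at orig (11,0); cuts so far [(9, 3), (11, 0)]; region rows[8,12) x cols[0,4) = 4x4
Op 7 cut(0, 1): punch at orig (8,1); cuts so far [(8, 1), (9, 3), (11, 0)]; region rows[8,12) x cols[0,4) = 4x4
Unfold 1 (reflect across v@4): 6 holes -> [(8, 1), (8, 6), (9, 3), (9, 4), (11, 0), (11, 7)]
Unfold 2 (reflect across h@12): 12 holes -> [(8, 1), (8, 6), (9, 3), (9, 4), (11, 0), (11, 7), (12, 0), (12, 7), (14, 3), (14, 4), (15, 1), (15, 6)]
Unfold 3 (reflect across v@8): 24 holes -> [(8, 1), (8, 6), (8, 9), (8, 14), (9, 3), (9, 4), (9, 11), (9, 12), (11, 0), (11, 7), (11, 8), (11, 15), (12, 0), (12, 7), (12, 8), (12, 15), (14, 3), (14, 4), (14, 11), (14, 12), (15, 1), (15, 6), (15, 9), (15, 14)]
Unfold 4 (reflect across h@8): 48 holes -> [(0, 1), (0, 6), (0, 9), (0, 14), (1, 3), (1, 4), (1, 11), (1, 12), (3, 0), (3, 7), (3, 8), (3, 15), (4, 0), (4, 7), (4, 8), (4, 15), (6, 3), (6, 4), (6, 11), (6, 12), (7, 1), (7, 6), (7, 9), (7, 14), (8, 1), (8, 6), (8, 9), (8, 14), (9, 3), (9, 4), (9, 11), (9, 12), (11, 0), (11, 7), (11, 8), (11, 15), (12, 0), (12, 7), (12, 8), (12, 15), (14, 3), (14, 4), (14, 11), (14, 12), (15, 1), (15, 6), (15, 9), (15, 14)]

Answer: .O....O..O....O.
...OO......OO...
................
O......OO......O
O......OO......O
................
...OO......OO...
.O....O..O....O.
.O....O..O....O.
...OO......OO...
................
O......OO......O
O......OO......O
................
...OO......OO...
.O....O..O....O.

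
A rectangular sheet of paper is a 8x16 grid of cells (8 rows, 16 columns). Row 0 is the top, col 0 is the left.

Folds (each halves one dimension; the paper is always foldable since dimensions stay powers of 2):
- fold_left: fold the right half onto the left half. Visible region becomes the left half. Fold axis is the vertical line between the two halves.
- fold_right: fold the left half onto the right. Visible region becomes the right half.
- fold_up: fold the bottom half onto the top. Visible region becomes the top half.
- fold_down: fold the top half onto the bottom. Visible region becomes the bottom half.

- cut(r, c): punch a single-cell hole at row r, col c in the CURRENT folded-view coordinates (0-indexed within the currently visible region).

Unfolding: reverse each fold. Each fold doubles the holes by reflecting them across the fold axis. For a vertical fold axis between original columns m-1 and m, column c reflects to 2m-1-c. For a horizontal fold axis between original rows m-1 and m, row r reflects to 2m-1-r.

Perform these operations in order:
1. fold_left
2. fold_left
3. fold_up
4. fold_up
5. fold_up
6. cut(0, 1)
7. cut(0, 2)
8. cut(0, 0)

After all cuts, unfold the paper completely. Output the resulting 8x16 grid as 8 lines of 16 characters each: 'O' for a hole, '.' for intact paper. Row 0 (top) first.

Answer: OOO..OOOOOO..OOO
OOO..OOOOOO..OOO
OOO..OOOOOO..OOO
OOO..OOOOOO..OOO
OOO..OOOOOO..OOO
OOO..OOOOOO..OOO
OOO..OOOOOO..OOO
OOO..OOOOOO..OOO

Derivation:
Op 1 fold_left: fold axis v@8; visible region now rows[0,8) x cols[0,8) = 8x8
Op 2 fold_left: fold axis v@4; visible region now rows[0,8) x cols[0,4) = 8x4
Op 3 fold_up: fold axis h@4; visible region now rows[0,4) x cols[0,4) = 4x4
Op 4 fold_up: fold axis h@2; visible region now rows[0,2) x cols[0,4) = 2x4
Op 5 fold_up: fold axis h@1; visible region now rows[0,1) x cols[0,4) = 1x4
Op 6 cut(0, 1): punch at orig (0,1); cuts so far [(0, 1)]; region rows[0,1) x cols[0,4) = 1x4
Op 7 cut(0, 2): punch at orig (0,2); cuts so far [(0, 1), (0, 2)]; region rows[0,1) x cols[0,4) = 1x4
Op 8 cut(0, 0): punch at orig (0,0); cuts so far [(0, 0), (0, 1), (0, 2)]; region rows[0,1) x cols[0,4) = 1x4
Unfold 1 (reflect across h@1): 6 holes -> [(0, 0), (0, 1), (0, 2), (1, 0), (1, 1), (1, 2)]
Unfold 2 (reflect across h@2): 12 holes -> [(0, 0), (0, 1), (0, 2), (1, 0), (1, 1), (1, 2), (2, 0), (2, 1), (2, 2), (3, 0), (3, 1), (3, 2)]
Unfold 3 (reflect across h@4): 24 holes -> [(0, 0), (0, 1), (0, 2), (1, 0), (1, 1), (1, 2), (2, 0), (2, 1), (2, 2), (3, 0), (3, 1), (3, 2), (4, 0), (4, 1), (4, 2), (5, 0), (5, 1), (5, 2), (6, 0), (6, 1), (6, 2), (7, 0), (7, 1), (7, 2)]
Unfold 4 (reflect across v@4): 48 holes -> [(0, 0), (0, 1), (0, 2), (0, 5), (0, 6), (0, 7), (1, 0), (1, 1), (1, 2), (1, 5), (1, 6), (1, 7), (2, 0), (2, 1), (2, 2), (2, 5), (2, 6), (2, 7), (3, 0), (3, 1), (3, 2), (3, 5), (3, 6), (3, 7), (4, 0), (4, 1), (4, 2), (4, 5), (4, 6), (4, 7), (5, 0), (5, 1), (5, 2), (5, 5), (5, 6), (5, 7), (6, 0), (6, 1), (6, 2), (6, 5), (6, 6), (6, 7), (7, 0), (7, 1), (7, 2), (7, 5), (7, 6), (7, 7)]
Unfold 5 (reflect across v@8): 96 holes -> [(0, 0), (0, 1), (0, 2), (0, 5), (0, 6), (0, 7), (0, 8), (0, 9), (0, 10), (0, 13), (0, 14), (0, 15), (1, 0), (1, 1), (1, 2), (1, 5), (1, 6), (1, 7), (1, 8), (1, 9), (1, 10), (1, 13), (1, 14), (1, 15), (2, 0), (2, 1), (2, 2), (2, 5), (2, 6), (2, 7), (2, 8), (2, 9), (2, 10), (2, 13), (2, 14), (2, 15), (3, 0), (3, 1), (3, 2), (3, 5), (3, 6), (3, 7), (3, 8), (3, 9), (3, 10), (3, 13), (3, 14), (3, 15), (4, 0), (4, 1), (4, 2), (4, 5), (4, 6), (4, 7), (4, 8), (4, 9), (4, 10), (4, 13), (4, 14), (4, 15), (5, 0), (5, 1), (5, 2), (5, 5), (5, 6), (5, 7), (5, 8), (5, 9), (5, 10), (5, 13), (5, 14), (5, 15), (6, 0), (6, 1), (6, 2), (6, 5), (6, 6), (6, 7), (6, 8), (6, 9), (6, 10), (6, 13), (6, 14), (6, 15), (7, 0), (7, 1), (7, 2), (7, 5), (7, 6), (7, 7), (7, 8), (7, 9), (7, 10), (7, 13), (7, 14), (7, 15)]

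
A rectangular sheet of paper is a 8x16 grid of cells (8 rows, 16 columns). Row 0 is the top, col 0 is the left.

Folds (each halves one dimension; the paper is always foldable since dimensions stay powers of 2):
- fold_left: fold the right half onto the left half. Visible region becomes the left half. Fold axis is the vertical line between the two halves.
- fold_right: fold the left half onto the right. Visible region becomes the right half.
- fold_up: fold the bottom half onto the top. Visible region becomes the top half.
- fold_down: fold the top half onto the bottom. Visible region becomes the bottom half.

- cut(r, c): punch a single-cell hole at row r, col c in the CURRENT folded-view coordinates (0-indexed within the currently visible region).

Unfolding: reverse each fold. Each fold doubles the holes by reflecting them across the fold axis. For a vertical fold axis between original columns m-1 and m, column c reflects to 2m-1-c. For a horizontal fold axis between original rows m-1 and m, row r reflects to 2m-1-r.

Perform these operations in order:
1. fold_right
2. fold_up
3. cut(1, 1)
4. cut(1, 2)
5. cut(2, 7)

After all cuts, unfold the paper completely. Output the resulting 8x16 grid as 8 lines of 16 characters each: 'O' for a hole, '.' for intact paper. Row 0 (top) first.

Answer: ................
.....OO..OO.....
O..............O
................
................
O..............O
.....OO..OO.....
................

Derivation:
Op 1 fold_right: fold axis v@8; visible region now rows[0,8) x cols[8,16) = 8x8
Op 2 fold_up: fold axis h@4; visible region now rows[0,4) x cols[8,16) = 4x8
Op 3 cut(1, 1): punch at orig (1,9); cuts so far [(1, 9)]; region rows[0,4) x cols[8,16) = 4x8
Op 4 cut(1, 2): punch at orig (1,10); cuts so far [(1, 9), (1, 10)]; region rows[0,4) x cols[8,16) = 4x8
Op 5 cut(2, 7): punch at orig (2,15); cuts so far [(1, 9), (1, 10), (2, 15)]; region rows[0,4) x cols[8,16) = 4x8
Unfold 1 (reflect across h@4): 6 holes -> [(1, 9), (1, 10), (2, 15), (5, 15), (6, 9), (6, 10)]
Unfold 2 (reflect across v@8): 12 holes -> [(1, 5), (1, 6), (1, 9), (1, 10), (2, 0), (2, 15), (5, 0), (5, 15), (6, 5), (6, 6), (6, 9), (6, 10)]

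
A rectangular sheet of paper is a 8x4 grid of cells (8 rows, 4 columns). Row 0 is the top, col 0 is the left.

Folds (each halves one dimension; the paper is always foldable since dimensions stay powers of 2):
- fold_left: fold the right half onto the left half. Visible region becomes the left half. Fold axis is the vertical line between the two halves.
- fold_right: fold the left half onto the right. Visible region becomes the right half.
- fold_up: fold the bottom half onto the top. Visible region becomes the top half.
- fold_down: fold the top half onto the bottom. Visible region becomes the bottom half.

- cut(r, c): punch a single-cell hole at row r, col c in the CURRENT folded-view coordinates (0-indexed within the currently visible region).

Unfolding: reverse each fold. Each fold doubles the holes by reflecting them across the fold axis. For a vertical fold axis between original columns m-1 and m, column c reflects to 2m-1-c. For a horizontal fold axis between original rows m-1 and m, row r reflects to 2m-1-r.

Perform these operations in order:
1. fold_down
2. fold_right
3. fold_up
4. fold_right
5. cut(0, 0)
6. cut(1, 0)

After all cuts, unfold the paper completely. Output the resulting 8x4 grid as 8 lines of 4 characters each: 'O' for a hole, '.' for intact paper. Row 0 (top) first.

Op 1 fold_down: fold axis h@4; visible region now rows[4,8) x cols[0,4) = 4x4
Op 2 fold_right: fold axis v@2; visible region now rows[4,8) x cols[2,4) = 4x2
Op 3 fold_up: fold axis h@6; visible region now rows[4,6) x cols[2,4) = 2x2
Op 4 fold_right: fold axis v@3; visible region now rows[4,6) x cols[3,4) = 2x1
Op 5 cut(0, 0): punch at orig (4,3); cuts so far [(4, 3)]; region rows[4,6) x cols[3,4) = 2x1
Op 6 cut(1, 0): punch at orig (5,3); cuts so far [(4, 3), (5, 3)]; region rows[4,6) x cols[3,4) = 2x1
Unfold 1 (reflect across v@3): 4 holes -> [(4, 2), (4, 3), (5, 2), (5, 3)]
Unfold 2 (reflect across h@6): 8 holes -> [(4, 2), (4, 3), (5, 2), (5, 3), (6, 2), (6, 3), (7, 2), (7, 3)]
Unfold 3 (reflect across v@2): 16 holes -> [(4, 0), (4, 1), (4, 2), (4, 3), (5, 0), (5, 1), (5, 2), (5, 3), (6, 0), (6, 1), (6, 2), (6, 3), (7, 0), (7, 1), (7, 2), (7, 3)]
Unfold 4 (reflect across h@4): 32 holes -> [(0, 0), (0, 1), (0, 2), (0, 3), (1, 0), (1, 1), (1, 2), (1, 3), (2, 0), (2, 1), (2, 2), (2, 3), (3, 0), (3, 1), (3, 2), (3, 3), (4, 0), (4, 1), (4, 2), (4, 3), (5, 0), (5, 1), (5, 2), (5, 3), (6, 0), (6, 1), (6, 2), (6, 3), (7, 0), (7, 1), (7, 2), (7, 3)]

Answer: OOOO
OOOO
OOOO
OOOO
OOOO
OOOO
OOOO
OOOO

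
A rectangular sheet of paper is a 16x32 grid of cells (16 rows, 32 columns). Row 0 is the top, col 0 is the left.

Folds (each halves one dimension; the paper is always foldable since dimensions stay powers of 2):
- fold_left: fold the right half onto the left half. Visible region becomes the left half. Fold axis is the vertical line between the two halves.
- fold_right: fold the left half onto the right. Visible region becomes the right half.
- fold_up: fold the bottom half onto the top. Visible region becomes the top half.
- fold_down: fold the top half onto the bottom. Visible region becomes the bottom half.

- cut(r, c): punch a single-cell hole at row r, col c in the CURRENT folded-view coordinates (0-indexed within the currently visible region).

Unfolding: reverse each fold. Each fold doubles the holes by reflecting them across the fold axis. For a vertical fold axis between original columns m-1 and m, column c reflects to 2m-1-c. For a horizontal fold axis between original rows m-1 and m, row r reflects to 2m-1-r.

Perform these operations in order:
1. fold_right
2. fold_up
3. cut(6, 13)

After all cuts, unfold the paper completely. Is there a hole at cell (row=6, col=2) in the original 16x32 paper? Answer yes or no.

Answer: yes

Derivation:
Op 1 fold_right: fold axis v@16; visible region now rows[0,16) x cols[16,32) = 16x16
Op 2 fold_up: fold axis h@8; visible region now rows[0,8) x cols[16,32) = 8x16
Op 3 cut(6, 13): punch at orig (6,29); cuts so far [(6, 29)]; region rows[0,8) x cols[16,32) = 8x16
Unfold 1 (reflect across h@8): 2 holes -> [(6, 29), (9, 29)]
Unfold 2 (reflect across v@16): 4 holes -> [(6, 2), (6, 29), (9, 2), (9, 29)]
Holes: [(6, 2), (6, 29), (9, 2), (9, 29)]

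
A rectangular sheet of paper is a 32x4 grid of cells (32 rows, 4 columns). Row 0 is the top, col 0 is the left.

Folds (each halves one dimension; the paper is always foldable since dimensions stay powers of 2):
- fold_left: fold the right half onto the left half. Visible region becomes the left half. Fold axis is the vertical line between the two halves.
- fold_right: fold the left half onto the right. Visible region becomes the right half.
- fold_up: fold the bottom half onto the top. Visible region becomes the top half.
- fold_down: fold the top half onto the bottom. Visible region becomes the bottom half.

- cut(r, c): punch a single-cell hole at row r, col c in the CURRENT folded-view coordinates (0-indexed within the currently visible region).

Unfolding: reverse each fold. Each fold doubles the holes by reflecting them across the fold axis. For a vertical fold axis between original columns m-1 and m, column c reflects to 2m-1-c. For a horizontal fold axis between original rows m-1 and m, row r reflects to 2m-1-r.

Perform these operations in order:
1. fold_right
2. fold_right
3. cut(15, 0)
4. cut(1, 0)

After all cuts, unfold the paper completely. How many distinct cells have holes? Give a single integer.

Op 1 fold_right: fold axis v@2; visible region now rows[0,32) x cols[2,4) = 32x2
Op 2 fold_right: fold axis v@3; visible region now rows[0,32) x cols[3,4) = 32x1
Op 3 cut(15, 0): punch at orig (15,3); cuts so far [(15, 3)]; region rows[0,32) x cols[3,4) = 32x1
Op 4 cut(1, 0): punch at orig (1,3); cuts so far [(1, 3), (15, 3)]; region rows[0,32) x cols[3,4) = 32x1
Unfold 1 (reflect across v@3): 4 holes -> [(1, 2), (1, 3), (15, 2), (15, 3)]
Unfold 2 (reflect across v@2): 8 holes -> [(1, 0), (1, 1), (1, 2), (1, 3), (15, 0), (15, 1), (15, 2), (15, 3)]

Answer: 8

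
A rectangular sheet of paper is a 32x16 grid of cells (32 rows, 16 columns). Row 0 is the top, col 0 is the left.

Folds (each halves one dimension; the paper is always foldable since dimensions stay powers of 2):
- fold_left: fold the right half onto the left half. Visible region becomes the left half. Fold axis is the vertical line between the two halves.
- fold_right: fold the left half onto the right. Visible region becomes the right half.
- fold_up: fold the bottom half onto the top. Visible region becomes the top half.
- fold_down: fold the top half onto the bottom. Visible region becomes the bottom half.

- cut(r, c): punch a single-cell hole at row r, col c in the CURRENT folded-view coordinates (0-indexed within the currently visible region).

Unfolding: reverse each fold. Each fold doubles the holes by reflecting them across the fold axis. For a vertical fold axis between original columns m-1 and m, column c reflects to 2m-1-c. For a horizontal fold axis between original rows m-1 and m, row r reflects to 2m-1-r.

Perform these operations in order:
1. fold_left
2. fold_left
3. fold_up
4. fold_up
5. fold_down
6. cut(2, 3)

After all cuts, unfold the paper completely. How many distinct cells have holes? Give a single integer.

Op 1 fold_left: fold axis v@8; visible region now rows[0,32) x cols[0,8) = 32x8
Op 2 fold_left: fold axis v@4; visible region now rows[0,32) x cols[0,4) = 32x4
Op 3 fold_up: fold axis h@16; visible region now rows[0,16) x cols[0,4) = 16x4
Op 4 fold_up: fold axis h@8; visible region now rows[0,8) x cols[0,4) = 8x4
Op 5 fold_down: fold axis h@4; visible region now rows[4,8) x cols[0,4) = 4x4
Op 6 cut(2, 3): punch at orig (6,3); cuts so far [(6, 3)]; region rows[4,8) x cols[0,4) = 4x4
Unfold 1 (reflect across h@4): 2 holes -> [(1, 3), (6, 3)]
Unfold 2 (reflect across h@8): 4 holes -> [(1, 3), (6, 3), (9, 3), (14, 3)]
Unfold 3 (reflect across h@16): 8 holes -> [(1, 3), (6, 3), (9, 3), (14, 3), (17, 3), (22, 3), (25, 3), (30, 3)]
Unfold 4 (reflect across v@4): 16 holes -> [(1, 3), (1, 4), (6, 3), (6, 4), (9, 3), (9, 4), (14, 3), (14, 4), (17, 3), (17, 4), (22, 3), (22, 4), (25, 3), (25, 4), (30, 3), (30, 4)]
Unfold 5 (reflect across v@8): 32 holes -> [(1, 3), (1, 4), (1, 11), (1, 12), (6, 3), (6, 4), (6, 11), (6, 12), (9, 3), (9, 4), (9, 11), (9, 12), (14, 3), (14, 4), (14, 11), (14, 12), (17, 3), (17, 4), (17, 11), (17, 12), (22, 3), (22, 4), (22, 11), (22, 12), (25, 3), (25, 4), (25, 11), (25, 12), (30, 3), (30, 4), (30, 11), (30, 12)]

Answer: 32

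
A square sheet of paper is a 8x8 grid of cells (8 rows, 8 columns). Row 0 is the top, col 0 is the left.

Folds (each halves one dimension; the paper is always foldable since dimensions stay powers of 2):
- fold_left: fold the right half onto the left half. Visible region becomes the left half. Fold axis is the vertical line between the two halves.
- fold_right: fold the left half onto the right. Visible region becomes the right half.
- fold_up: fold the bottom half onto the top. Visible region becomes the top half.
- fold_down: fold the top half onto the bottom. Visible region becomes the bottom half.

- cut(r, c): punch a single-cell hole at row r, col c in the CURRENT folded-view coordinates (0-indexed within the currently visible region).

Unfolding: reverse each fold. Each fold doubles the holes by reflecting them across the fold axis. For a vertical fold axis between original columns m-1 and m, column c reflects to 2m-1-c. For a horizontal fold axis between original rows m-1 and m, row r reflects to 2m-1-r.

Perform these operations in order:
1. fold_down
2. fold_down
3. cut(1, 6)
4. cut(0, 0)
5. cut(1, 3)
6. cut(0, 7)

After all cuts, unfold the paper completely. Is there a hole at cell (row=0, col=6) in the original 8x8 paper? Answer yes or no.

Op 1 fold_down: fold axis h@4; visible region now rows[4,8) x cols[0,8) = 4x8
Op 2 fold_down: fold axis h@6; visible region now rows[6,8) x cols[0,8) = 2x8
Op 3 cut(1, 6): punch at orig (7,6); cuts so far [(7, 6)]; region rows[6,8) x cols[0,8) = 2x8
Op 4 cut(0, 0): punch at orig (6,0); cuts so far [(6, 0), (7, 6)]; region rows[6,8) x cols[0,8) = 2x8
Op 5 cut(1, 3): punch at orig (7,3); cuts so far [(6, 0), (7, 3), (7, 6)]; region rows[6,8) x cols[0,8) = 2x8
Op 6 cut(0, 7): punch at orig (6,7); cuts so far [(6, 0), (6, 7), (7, 3), (7, 6)]; region rows[6,8) x cols[0,8) = 2x8
Unfold 1 (reflect across h@6): 8 holes -> [(4, 3), (4, 6), (5, 0), (5, 7), (6, 0), (6, 7), (7, 3), (7, 6)]
Unfold 2 (reflect across h@4): 16 holes -> [(0, 3), (0, 6), (1, 0), (1, 7), (2, 0), (2, 7), (3, 3), (3, 6), (4, 3), (4, 6), (5, 0), (5, 7), (6, 0), (6, 7), (7, 3), (7, 6)]
Holes: [(0, 3), (0, 6), (1, 0), (1, 7), (2, 0), (2, 7), (3, 3), (3, 6), (4, 3), (4, 6), (5, 0), (5, 7), (6, 0), (6, 7), (7, 3), (7, 6)]

Answer: yes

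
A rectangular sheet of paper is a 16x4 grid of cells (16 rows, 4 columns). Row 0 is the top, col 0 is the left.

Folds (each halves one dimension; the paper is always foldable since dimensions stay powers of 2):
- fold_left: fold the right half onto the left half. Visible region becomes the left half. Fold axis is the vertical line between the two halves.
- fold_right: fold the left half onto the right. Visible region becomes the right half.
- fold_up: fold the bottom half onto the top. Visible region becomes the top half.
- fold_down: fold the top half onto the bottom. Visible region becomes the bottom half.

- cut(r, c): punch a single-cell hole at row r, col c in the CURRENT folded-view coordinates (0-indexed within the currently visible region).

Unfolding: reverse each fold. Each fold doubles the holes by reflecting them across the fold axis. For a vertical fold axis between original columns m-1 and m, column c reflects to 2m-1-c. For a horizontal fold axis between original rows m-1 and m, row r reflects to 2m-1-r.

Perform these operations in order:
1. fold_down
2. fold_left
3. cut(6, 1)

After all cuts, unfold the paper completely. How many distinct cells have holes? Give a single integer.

Op 1 fold_down: fold axis h@8; visible region now rows[8,16) x cols[0,4) = 8x4
Op 2 fold_left: fold axis v@2; visible region now rows[8,16) x cols[0,2) = 8x2
Op 3 cut(6, 1): punch at orig (14,1); cuts so far [(14, 1)]; region rows[8,16) x cols[0,2) = 8x2
Unfold 1 (reflect across v@2): 2 holes -> [(14, 1), (14, 2)]
Unfold 2 (reflect across h@8): 4 holes -> [(1, 1), (1, 2), (14, 1), (14, 2)]

Answer: 4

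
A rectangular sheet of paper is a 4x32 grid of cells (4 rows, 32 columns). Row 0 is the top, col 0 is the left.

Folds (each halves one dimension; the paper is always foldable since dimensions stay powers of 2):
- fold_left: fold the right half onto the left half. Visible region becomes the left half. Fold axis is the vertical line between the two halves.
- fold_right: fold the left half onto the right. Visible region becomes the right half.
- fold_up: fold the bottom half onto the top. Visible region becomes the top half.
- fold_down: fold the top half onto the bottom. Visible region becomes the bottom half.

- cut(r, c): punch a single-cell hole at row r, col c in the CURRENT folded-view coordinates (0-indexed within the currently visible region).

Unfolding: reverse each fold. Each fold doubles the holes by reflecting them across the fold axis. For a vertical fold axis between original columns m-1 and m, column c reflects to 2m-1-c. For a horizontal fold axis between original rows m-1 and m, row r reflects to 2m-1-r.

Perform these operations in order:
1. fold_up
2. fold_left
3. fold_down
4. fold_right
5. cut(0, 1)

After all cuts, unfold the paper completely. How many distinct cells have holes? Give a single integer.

Answer: 16

Derivation:
Op 1 fold_up: fold axis h@2; visible region now rows[0,2) x cols[0,32) = 2x32
Op 2 fold_left: fold axis v@16; visible region now rows[0,2) x cols[0,16) = 2x16
Op 3 fold_down: fold axis h@1; visible region now rows[1,2) x cols[0,16) = 1x16
Op 4 fold_right: fold axis v@8; visible region now rows[1,2) x cols[8,16) = 1x8
Op 5 cut(0, 1): punch at orig (1,9); cuts so far [(1, 9)]; region rows[1,2) x cols[8,16) = 1x8
Unfold 1 (reflect across v@8): 2 holes -> [(1, 6), (1, 9)]
Unfold 2 (reflect across h@1): 4 holes -> [(0, 6), (0, 9), (1, 6), (1, 9)]
Unfold 3 (reflect across v@16): 8 holes -> [(0, 6), (0, 9), (0, 22), (0, 25), (1, 6), (1, 9), (1, 22), (1, 25)]
Unfold 4 (reflect across h@2): 16 holes -> [(0, 6), (0, 9), (0, 22), (0, 25), (1, 6), (1, 9), (1, 22), (1, 25), (2, 6), (2, 9), (2, 22), (2, 25), (3, 6), (3, 9), (3, 22), (3, 25)]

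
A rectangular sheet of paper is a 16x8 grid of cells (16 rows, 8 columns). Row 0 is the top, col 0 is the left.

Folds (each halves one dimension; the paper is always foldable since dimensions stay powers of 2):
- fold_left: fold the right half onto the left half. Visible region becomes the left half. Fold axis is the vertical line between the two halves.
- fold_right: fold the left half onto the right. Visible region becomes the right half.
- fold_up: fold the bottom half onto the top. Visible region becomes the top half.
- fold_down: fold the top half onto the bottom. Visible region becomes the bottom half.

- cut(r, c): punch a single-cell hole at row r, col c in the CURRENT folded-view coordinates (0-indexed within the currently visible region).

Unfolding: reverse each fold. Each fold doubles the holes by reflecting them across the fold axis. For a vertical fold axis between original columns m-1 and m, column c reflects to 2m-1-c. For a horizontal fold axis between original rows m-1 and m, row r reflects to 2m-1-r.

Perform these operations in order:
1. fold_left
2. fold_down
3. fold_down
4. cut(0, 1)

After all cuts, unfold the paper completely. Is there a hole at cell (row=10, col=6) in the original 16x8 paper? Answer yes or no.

Op 1 fold_left: fold axis v@4; visible region now rows[0,16) x cols[0,4) = 16x4
Op 2 fold_down: fold axis h@8; visible region now rows[8,16) x cols[0,4) = 8x4
Op 3 fold_down: fold axis h@12; visible region now rows[12,16) x cols[0,4) = 4x4
Op 4 cut(0, 1): punch at orig (12,1); cuts so far [(12, 1)]; region rows[12,16) x cols[0,4) = 4x4
Unfold 1 (reflect across h@12): 2 holes -> [(11, 1), (12, 1)]
Unfold 2 (reflect across h@8): 4 holes -> [(3, 1), (4, 1), (11, 1), (12, 1)]
Unfold 3 (reflect across v@4): 8 holes -> [(3, 1), (3, 6), (4, 1), (4, 6), (11, 1), (11, 6), (12, 1), (12, 6)]
Holes: [(3, 1), (3, 6), (4, 1), (4, 6), (11, 1), (11, 6), (12, 1), (12, 6)]

Answer: no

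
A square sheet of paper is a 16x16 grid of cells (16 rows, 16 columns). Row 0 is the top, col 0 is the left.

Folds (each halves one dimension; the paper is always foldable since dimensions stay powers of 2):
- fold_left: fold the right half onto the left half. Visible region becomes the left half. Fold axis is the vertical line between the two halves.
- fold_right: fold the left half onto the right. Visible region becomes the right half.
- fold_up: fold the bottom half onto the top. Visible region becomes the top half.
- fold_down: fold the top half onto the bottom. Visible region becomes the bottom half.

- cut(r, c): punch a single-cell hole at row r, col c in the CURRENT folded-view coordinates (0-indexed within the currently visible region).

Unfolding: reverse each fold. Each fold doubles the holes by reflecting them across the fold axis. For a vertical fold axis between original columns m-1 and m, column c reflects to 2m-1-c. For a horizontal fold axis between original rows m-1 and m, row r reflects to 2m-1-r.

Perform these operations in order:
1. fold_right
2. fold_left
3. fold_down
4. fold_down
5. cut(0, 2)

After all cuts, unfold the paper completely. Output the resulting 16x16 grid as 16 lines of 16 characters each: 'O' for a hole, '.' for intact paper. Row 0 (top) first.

Answer: ................
................
................
..O..O....O..O..
..O..O....O..O..
................
................
................
................
................
................
..O..O....O..O..
..O..O....O..O..
................
................
................

Derivation:
Op 1 fold_right: fold axis v@8; visible region now rows[0,16) x cols[8,16) = 16x8
Op 2 fold_left: fold axis v@12; visible region now rows[0,16) x cols[8,12) = 16x4
Op 3 fold_down: fold axis h@8; visible region now rows[8,16) x cols[8,12) = 8x4
Op 4 fold_down: fold axis h@12; visible region now rows[12,16) x cols[8,12) = 4x4
Op 5 cut(0, 2): punch at orig (12,10); cuts so far [(12, 10)]; region rows[12,16) x cols[8,12) = 4x4
Unfold 1 (reflect across h@12): 2 holes -> [(11, 10), (12, 10)]
Unfold 2 (reflect across h@8): 4 holes -> [(3, 10), (4, 10), (11, 10), (12, 10)]
Unfold 3 (reflect across v@12): 8 holes -> [(3, 10), (3, 13), (4, 10), (4, 13), (11, 10), (11, 13), (12, 10), (12, 13)]
Unfold 4 (reflect across v@8): 16 holes -> [(3, 2), (3, 5), (3, 10), (3, 13), (4, 2), (4, 5), (4, 10), (4, 13), (11, 2), (11, 5), (11, 10), (11, 13), (12, 2), (12, 5), (12, 10), (12, 13)]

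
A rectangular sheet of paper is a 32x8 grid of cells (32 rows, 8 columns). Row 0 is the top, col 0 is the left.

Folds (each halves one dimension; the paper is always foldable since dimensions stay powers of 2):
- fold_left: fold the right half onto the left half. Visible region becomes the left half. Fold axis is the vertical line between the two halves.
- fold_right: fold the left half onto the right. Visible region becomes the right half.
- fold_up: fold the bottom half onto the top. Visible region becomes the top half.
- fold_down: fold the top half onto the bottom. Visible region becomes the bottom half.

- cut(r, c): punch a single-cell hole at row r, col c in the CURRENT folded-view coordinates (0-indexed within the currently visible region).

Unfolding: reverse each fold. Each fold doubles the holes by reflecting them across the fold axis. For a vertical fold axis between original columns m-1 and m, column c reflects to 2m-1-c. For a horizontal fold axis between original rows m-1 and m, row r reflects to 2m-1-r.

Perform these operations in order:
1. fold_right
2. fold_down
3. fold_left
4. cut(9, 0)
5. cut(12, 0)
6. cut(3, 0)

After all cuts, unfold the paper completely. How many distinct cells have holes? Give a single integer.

Op 1 fold_right: fold axis v@4; visible region now rows[0,32) x cols[4,8) = 32x4
Op 2 fold_down: fold axis h@16; visible region now rows[16,32) x cols[4,8) = 16x4
Op 3 fold_left: fold axis v@6; visible region now rows[16,32) x cols[4,6) = 16x2
Op 4 cut(9, 0): punch at orig (25,4); cuts so far [(25, 4)]; region rows[16,32) x cols[4,6) = 16x2
Op 5 cut(12, 0): punch at orig (28,4); cuts so far [(25, 4), (28, 4)]; region rows[16,32) x cols[4,6) = 16x2
Op 6 cut(3, 0): punch at orig (19,4); cuts so far [(19, 4), (25, 4), (28, 4)]; region rows[16,32) x cols[4,6) = 16x2
Unfold 1 (reflect across v@6): 6 holes -> [(19, 4), (19, 7), (25, 4), (25, 7), (28, 4), (28, 7)]
Unfold 2 (reflect across h@16): 12 holes -> [(3, 4), (3, 7), (6, 4), (6, 7), (12, 4), (12, 7), (19, 4), (19, 7), (25, 4), (25, 7), (28, 4), (28, 7)]
Unfold 3 (reflect across v@4): 24 holes -> [(3, 0), (3, 3), (3, 4), (3, 7), (6, 0), (6, 3), (6, 4), (6, 7), (12, 0), (12, 3), (12, 4), (12, 7), (19, 0), (19, 3), (19, 4), (19, 7), (25, 0), (25, 3), (25, 4), (25, 7), (28, 0), (28, 3), (28, 4), (28, 7)]

Answer: 24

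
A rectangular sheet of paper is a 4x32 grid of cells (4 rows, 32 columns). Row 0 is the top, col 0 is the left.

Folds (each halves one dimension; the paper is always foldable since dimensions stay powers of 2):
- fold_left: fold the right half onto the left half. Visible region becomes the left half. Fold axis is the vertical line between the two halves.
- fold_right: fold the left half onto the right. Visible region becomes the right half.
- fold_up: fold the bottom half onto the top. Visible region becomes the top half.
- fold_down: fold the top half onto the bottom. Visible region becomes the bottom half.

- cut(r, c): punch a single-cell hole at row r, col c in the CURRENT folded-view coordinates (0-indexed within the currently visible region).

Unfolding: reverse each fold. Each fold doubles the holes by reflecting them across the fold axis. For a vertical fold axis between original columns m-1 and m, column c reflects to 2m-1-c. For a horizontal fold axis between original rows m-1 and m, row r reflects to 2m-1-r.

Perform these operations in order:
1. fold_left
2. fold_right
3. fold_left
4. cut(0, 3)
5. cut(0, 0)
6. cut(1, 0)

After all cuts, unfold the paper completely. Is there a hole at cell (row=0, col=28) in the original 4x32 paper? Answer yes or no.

Answer: yes

Derivation:
Op 1 fold_left: fold axis v@16; visible region now rows[0,4) x cols[0,16) = 4x16
Op 2 fold_right: fold axis v@8; visible region now rows[0,4) x cols[8,16) = 4x8
Op 3 fold_left: fold axis v@12; visible region now rows[0,4) x cols[8,12) = 4x4
Op 4 cut(0, 3): punch at orig (0,11); cuts so far [(0, 11)]; region rows[0,4) x cols[8,12) = 4x4
Op 5 cut(0, 0): punch at orig (0,8); cuts so far [(0, 8), (0, 11)]; region rows[0,4) x cols[8,12) = 4x4
Op 6 cut(1, 0): punch at orig (1,8); cuts so far [(0, 8), (0, 11), (1, 8)]; region rows[0,4) x cols[8,12) = 4x4
Unfold 1 (reflect across v@12): 6 holes -> [(0, 8), (0, 11), (0, 12), (0, 15), (1, 8), (1, 15)]
Unfold 2 (reflect across v@8): 12 holes -> [(0, 0), (0, 3), (0, 4), (0, 7), (0, 8), (0, 11), (0, 12), (0, 15), (1, 0), (1, 7), (1, 8), (1, 15)]
Unfold 3 (reflect across v@16): 24 holes -> [(0, 0), (0, 3), (0, 4), (0, 7), (0, 8), (0, 11), (0, 12), (0, 15), (0, 16), (0, 19), (0, 20), (0, 23), (0, 24), (0, 27), (0, 28), (0, 31), (1, 0), (1, 7), (1, 8), (1, 15), (1, 16), (1, 23), (1, 24), (1, 31)]
Holes: [(0, 0), (0, 3), (0, 4), (0, 7), (0, 8), (0, 11), (0, 12), (0, 15), (0, 16), (0, 19), (0, 20), (0, 23), (0, 24), (0, 27), (0, 28), (0, 31), (1, 0), (1, 7), (1, 8), (1, 15), (1, 16), (1, 23), (1, 24), (1, 31)]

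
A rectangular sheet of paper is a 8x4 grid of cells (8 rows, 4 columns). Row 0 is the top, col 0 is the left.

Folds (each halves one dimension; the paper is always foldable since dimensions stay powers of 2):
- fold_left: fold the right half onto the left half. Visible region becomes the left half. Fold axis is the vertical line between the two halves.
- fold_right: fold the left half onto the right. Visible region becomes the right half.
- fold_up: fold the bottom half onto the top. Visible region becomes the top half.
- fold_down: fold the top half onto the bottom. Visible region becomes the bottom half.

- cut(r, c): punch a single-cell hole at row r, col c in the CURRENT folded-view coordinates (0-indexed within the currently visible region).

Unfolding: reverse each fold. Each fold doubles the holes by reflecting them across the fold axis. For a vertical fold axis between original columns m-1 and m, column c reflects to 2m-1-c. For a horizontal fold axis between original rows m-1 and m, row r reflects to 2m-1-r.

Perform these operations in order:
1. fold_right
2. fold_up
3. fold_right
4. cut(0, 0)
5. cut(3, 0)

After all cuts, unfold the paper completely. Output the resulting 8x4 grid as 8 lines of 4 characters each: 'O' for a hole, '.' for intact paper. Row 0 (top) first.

Answer: OOOO
....
....
OOOO
OOOO
....
....
OOOO

Derivation:
Op 1 fold_right: fold axis v@2; visible region now rows[0,8) x cols[2,4) = 8x2
Op 2 fold_up: fold axis h@4; visible region now rows[0,4) x cols[2,4) = 4x2
Op 3 fold_right: fold axis v@3; visible region now rows[0,4) x cols[3,4) = 4x1
Op 4 cut(0, 0): punch at orig (0,3); cuts so far [(0, 3)]; region rows[0,4) x cols[3,4) = 4x1
Op 5 cut(3, 0): punch at orig (3,3); cuts so far [(0, 3), (3, 3)]; region rows[0,4) x cols[3,4) = 4x1
Unfold 1 (reflect across v@3): 4 holes -> [(0, 2), (0, 3), (3, 2), (3, 3)]
Unfold 2 (reflect across h@4): 8 holes -> [(0, 2), (0, 3), (3, 2), (3, 3), (4, 2), (4, 3), (7, 2), (7, 3)]
Unfold 3 (reflect across v@2): 16 holes -> [(0, 0), (0, 1), (0, 2), (0, 3), (3, 0), (3, 1), (3, 2), (3, 3), (4, 0), (4, 1), (4, 2), (4, 3), (7, 0), (7, 1), (7, 2), (7, 3)]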